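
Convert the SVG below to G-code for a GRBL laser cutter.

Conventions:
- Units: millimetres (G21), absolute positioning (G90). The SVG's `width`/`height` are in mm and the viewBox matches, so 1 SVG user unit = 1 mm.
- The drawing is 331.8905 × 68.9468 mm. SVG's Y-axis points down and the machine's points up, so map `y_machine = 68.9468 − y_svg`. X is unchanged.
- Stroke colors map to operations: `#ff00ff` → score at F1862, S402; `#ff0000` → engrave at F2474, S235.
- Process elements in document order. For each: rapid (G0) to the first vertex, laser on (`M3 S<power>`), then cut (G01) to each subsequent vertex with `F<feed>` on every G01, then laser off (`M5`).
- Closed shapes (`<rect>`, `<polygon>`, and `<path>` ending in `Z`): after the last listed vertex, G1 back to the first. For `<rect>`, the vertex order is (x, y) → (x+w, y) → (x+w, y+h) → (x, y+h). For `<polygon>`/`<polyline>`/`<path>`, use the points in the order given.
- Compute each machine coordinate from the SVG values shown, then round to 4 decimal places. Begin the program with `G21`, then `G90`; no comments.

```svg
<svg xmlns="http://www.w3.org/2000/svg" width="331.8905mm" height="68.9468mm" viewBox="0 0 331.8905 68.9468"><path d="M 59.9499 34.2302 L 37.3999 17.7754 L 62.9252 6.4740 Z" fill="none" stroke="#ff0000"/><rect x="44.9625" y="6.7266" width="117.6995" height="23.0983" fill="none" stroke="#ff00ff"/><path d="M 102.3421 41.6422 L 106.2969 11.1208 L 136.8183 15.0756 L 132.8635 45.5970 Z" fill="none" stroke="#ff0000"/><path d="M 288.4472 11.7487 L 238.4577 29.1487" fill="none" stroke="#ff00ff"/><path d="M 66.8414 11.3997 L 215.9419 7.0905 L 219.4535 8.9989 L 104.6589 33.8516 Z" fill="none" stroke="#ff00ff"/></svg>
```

G21
G90
G0 X59.9499 Y34.7166
M3 S235
G01 X37.3999 Y51.1714 F2474
G01 X62.9252 Y62.4728 F2474
G01 X59.9499 Y34.7166 F2474
M5
G0 X44.9625 Y62.2202
M3 S402
G01 X162.6620 Y62.2202 F1862
G01 X162.6620 Y39.1219 F1862
G01 X44.9625 Y39.1219 F1862
G01 X44.9625 Y62.2202 F1862
M5
G0 X102.3421 Y27.3046
M3 S235
G01 X106.2969 Y57.8260 F2474
G01 X136.8183 Y53.8712 F2474
G01 X132.8635 Y23.3498 F2474
G01 X102.3421 Y27.3046 F2474
M5
G0 X288.4472 Y57.1981
M3 S402
G01 X238.4577 Y39.7981 F1862
M5
G0 X66.8414 Y57.5471
M3 S402
G01 X215.9419 Y61.8563 F1862
G01 X219.4535 Y59.9479 F1862
G01 X104.6589 Y35.0952 F1862
G01 X66.8414 Y57.5471 F1862
M5

1 u = 1 mm; y_m = 68.9468 − y.

[1] `<path>` regular polygon, #ff0000→engrave S235 F2474: (59.9499,34.7166) → (37.3999,51.1714) → (62.9252,62.4728) → (59.9499,34.7166) (closed)

[2] `<rect>` rectangle, #ff00ff→score S402 F1862: (44.9625,62.2202) → (162.6620,62.2202) → (162.6620,39.1219) → (44.9625,39.1219) → (44.9625,62.2202) (closed)

[3] `<path>` regular polygon, #ff0000→engrave S235 F2474: (102.3421,27.3046) → (106.2969,57.8260) → (136.8183,53.8712) → (132.8635,23.3498) → (102.3421,27.3046) (closed)

[4] `<path>` line segment, #ff00ff→score S402 F1862: (288.4472,57.1981) → (238.4577,39.7981)

[5] `<path>` closed polygon, #ff00ff→score S402 F1862: (66.8414,57.5471) → (215.9419,61.8563) → (219.4535,59.9479) → (104.6589,35.0952) → (66.8414,57.5471) (closed)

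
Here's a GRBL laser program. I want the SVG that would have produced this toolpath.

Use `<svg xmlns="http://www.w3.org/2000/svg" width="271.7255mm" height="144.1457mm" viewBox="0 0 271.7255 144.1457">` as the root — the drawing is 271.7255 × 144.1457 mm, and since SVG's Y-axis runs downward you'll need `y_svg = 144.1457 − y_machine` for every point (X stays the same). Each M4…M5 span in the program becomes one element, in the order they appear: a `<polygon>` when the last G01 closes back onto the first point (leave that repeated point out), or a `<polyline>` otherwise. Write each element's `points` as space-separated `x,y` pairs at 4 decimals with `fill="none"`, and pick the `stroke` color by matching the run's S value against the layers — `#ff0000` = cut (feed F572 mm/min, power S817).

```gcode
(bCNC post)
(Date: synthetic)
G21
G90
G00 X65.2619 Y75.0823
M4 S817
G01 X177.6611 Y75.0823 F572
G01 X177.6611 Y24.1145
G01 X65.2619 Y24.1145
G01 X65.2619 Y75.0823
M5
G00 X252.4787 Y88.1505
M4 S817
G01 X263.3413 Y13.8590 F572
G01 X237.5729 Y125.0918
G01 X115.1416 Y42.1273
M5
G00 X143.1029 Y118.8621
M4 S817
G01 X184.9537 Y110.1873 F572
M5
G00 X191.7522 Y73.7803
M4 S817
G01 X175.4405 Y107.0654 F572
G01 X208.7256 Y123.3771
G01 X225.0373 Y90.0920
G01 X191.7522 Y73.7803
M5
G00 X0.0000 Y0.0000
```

y_svg = 144.1457 − y_m. Every run uses S817, so all elements get stroke `#ff0000` (cut).

[1] closed run; points: 65.2619,69.0634 177.6611,69.0634 177.6611,120.0312 65.2619,120.0312

[2] open run; points: 252.4787,55.9952 263.3413,130.2867 237.5729,19.0539 115.1416,102.0184

[3] open run; points: 143.1029,25.2836 184.9537,33.9584

[4] closed run; points: 191.7522,70.3654 175.4405,37.0803 208.7256,20.7686 225.0373,54.0537

<svg xmlns="http://www.w3.org/2000/svg" width="271.7255mm" height="144.1457mm" viewBox="0 0 271.7255 144.1457">
  <polygon points="65.2619,69.0634 177.6611,69.0634 177.6611,120.0312 65.2619,120.0312" fill="none" stroke="#ff0000"/>
  <polyline points="252.4787,55.9952 263.3413,130.2867 237.5729,19.0539 115.1416,102.0184" fill="none" stroke="#ff0000"/>
  <polyline points="143.1029,25.2836 184.9537,33.9584" fill="none" stroke="#ff0000"/>
  <polygon points="191.7522,70.3654 175.4405,37.0803 208.7256,20.7686 225.0373,54.0537" fill="none" stroke="#ff0000"/>
</svg>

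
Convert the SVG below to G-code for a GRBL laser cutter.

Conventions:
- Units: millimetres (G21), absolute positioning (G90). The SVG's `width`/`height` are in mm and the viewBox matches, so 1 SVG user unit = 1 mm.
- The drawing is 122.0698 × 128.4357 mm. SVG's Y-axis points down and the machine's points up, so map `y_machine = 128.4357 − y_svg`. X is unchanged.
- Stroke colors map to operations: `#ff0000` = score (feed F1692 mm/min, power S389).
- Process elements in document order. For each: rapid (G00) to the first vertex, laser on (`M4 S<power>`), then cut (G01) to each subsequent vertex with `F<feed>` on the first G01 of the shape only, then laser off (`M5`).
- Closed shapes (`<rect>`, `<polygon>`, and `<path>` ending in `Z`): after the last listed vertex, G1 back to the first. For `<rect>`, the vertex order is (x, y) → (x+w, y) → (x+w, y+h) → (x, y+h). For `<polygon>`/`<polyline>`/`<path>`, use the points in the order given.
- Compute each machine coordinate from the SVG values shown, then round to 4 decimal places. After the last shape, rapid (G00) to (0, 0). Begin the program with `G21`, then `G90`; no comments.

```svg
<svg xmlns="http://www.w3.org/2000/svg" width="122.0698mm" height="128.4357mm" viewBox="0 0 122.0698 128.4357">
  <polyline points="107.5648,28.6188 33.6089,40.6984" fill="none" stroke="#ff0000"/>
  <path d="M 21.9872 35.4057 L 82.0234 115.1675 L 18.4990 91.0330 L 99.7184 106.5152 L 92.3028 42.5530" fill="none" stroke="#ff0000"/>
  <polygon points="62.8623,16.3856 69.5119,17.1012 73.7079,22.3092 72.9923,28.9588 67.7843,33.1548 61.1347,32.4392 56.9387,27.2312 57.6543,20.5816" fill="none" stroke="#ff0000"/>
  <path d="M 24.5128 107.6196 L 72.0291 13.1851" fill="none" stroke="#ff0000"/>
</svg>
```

G21
G90
G00 X107.5648 Y99.8169
M4 S389
G01 X33.6089 Y87.7373 F1692
M5
G00 X21.9872 Y93.0300
M4 S389
G01 X82.0234 Y13.2682 F1692
G01 X18.4990 Y37.4027
G01 X99.7184 Y21.9205
G01 X92.3028 Y85.8827
M5
G00 X62.8623 Y112.0501
M4 S389
G01 X69.5119 Y111.3345 F1692
G01 X73.7079 Y106.1265
G01 X72.9923 Y99.4769
G01 X67.7843 Y95.2809
G01 X61.1347 Y95.9965
G01 X56.9387 Y101.2045
G01 X57.6543 Y107.8541
G01 X62.8623 Y112.0501
M5
G00 X24.5128 Y20.8161
M4 S389
G01 X72.0291 Y115.2506 F1692
M5
G00 X0.0000 Y0.0000

viewBox `0 0 122.0698 128.4357` with mm width/height → 1 unit = 1 mm. Flip: y_m = 128.4357 − y_svg.

**Shape 1** — `<polyline>` line segment, stroke `#ff0000` → score (S389, F1692). Machine vertices: (107.5648,99.8169) → (33.6089,87.7373). Open path.

**Shape 2** — `<path>` open polyline, stroke `#ff0000` → score (S389, F1692). Machine vertices: (21.9872,93.0300) → (82.0234,13.2682) → (18.4990,37.4027) → (99.7184,21.9205) → (92.3028,85.8827). Open path.

**Shape 3** — `<polygon>` regular polygon, stroke `#ff0000` → score (S389, F1692). Machine vertices: (62.8623,112.0501) → (69.5119,111.3345) → (73.7079,106.1265) → (72.9923,99.4769) → (67.7843,95.2809) → (61.1347,95.9965) → (56.9387,101.2045) → (57.6543,107.8541) → (62.8623,112.0501). Closed: final G1 returns to the first vertex.

**Shape 4** — `<path>` line segment, stroke `#ff0000` → score (S389, F1692). Machine vertices: (24.5128,20.8161) → (72.0291,115.2506). Open path.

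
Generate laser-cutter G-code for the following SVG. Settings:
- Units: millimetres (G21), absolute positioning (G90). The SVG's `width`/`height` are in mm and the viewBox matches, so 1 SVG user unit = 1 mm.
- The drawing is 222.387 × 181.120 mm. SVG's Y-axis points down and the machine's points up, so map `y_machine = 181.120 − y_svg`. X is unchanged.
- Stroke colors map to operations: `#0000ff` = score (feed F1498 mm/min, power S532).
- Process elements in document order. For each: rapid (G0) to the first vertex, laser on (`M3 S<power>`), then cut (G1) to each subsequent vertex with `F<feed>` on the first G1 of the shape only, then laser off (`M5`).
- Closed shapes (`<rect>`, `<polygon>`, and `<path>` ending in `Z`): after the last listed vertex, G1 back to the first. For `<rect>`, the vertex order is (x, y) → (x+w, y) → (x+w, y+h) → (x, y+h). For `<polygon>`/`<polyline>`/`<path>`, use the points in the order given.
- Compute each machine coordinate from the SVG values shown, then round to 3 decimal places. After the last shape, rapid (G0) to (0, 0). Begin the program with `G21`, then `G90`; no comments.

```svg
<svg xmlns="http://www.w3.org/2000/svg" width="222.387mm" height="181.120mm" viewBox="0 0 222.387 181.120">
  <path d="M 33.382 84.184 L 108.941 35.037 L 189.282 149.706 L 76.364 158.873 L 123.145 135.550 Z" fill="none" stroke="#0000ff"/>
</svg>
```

G21
G90
G0 X33.382 Y96.936
M3 S532
G1 X108.941 Y146.083 F1498
G1 X189.282 Y31.414
G1 X76.364 Y22.247
G1 X123.145 Y45.570
G1 X33.382 Y96.936
M5
G0 X0.000 Y0.000

Since the viewBox matches the mm dimensions, user units are millimetres directly. The only transform is the Y-flip y_m = 181.120 − y_svg.

Shape 1 is a closed polygon drawn with `<path>`. Its stroke #0000ff means score at S532, F1498. After flipping Y the toolpath is (33.382,96.936) → (108.941,146.083) → (189.282,31.414) → (76.364,22.247) → (123.145,45.570) → (33.382,96.936), returning to the start.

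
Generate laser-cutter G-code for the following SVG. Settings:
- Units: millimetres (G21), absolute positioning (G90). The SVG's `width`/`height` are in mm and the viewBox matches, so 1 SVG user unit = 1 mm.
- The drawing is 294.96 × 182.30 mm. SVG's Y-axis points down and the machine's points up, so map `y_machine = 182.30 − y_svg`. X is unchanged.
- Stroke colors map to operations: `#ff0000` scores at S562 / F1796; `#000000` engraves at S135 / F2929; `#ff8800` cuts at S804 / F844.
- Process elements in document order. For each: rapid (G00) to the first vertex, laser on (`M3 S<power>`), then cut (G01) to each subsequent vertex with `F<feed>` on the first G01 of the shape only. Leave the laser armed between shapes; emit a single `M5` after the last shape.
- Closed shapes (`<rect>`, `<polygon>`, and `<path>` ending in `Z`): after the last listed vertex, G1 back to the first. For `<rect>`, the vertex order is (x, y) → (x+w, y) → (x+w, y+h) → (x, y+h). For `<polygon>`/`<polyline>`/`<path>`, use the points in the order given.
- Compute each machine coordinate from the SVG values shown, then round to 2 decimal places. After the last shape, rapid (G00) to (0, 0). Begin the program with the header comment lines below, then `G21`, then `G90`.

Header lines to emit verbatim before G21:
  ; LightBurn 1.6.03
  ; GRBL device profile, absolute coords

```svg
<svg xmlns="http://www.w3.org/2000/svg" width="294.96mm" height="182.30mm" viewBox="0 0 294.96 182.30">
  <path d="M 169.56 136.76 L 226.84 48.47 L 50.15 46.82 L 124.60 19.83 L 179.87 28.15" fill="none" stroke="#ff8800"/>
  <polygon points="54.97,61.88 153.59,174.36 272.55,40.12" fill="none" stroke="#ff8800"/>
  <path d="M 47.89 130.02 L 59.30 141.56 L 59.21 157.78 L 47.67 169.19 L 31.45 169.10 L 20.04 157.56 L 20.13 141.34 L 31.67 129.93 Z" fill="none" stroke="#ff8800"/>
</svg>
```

; LightBurn 1.6.03
; GRBL device profile, absolute coords
G21
G90
G00 X169.56 Y45.54
M3 S804
G01 X226.84 Y133.83 F844
G01 X50.15 Y135.48
G01 X124.60 Y162.47
G01 X179.87 Y154.15
G00 X54.97 Y120.42
M3 S804
G01 X153.59 Y7.94 F844
G01 X272.55 Y142.18
G01 X54.97 Y120.42
G00 X47.89 Y52.28
M3 S804
G01 X59.30 Y40.74 F844
G01 X59.21 Y24.52
G01 X47.67 Y13.11
G01 X31.45 Y13.20
G01 X20.04 Y24.74
G01 X20.13 Y40.96
G01 X31.67 Y52.37
G01 X47.89 Y52.28
M5
G00 X0.00 Y0.00

1 u = 1 mm; y_m = 182.30 − y.

[1] `<path>` open polyline, #ff8800→cut S804 F844: (169.56,45.54) → (226.84,133.83) → (50.15,135.48) → (124.60,162.47) → (179.87,154.15)

[2] `<polygon>` closed polygon, #ff8800→cut S804 F844: (54.97,120.42) → (153.59,7.94) → (272.55,142.18) → (54.97,120.42) (closed)

[3] `<path>` regular polygon, #ff8800→cut S804 F844: (47.89,52.28) → (59.30,40.74) → (59.21,24.52) → (47.67,13.11) → (31.45,13.20) → (20.04,24.74) → (20.13,40.96) → (31.67,52.37) → (47.89,52.28) (closed)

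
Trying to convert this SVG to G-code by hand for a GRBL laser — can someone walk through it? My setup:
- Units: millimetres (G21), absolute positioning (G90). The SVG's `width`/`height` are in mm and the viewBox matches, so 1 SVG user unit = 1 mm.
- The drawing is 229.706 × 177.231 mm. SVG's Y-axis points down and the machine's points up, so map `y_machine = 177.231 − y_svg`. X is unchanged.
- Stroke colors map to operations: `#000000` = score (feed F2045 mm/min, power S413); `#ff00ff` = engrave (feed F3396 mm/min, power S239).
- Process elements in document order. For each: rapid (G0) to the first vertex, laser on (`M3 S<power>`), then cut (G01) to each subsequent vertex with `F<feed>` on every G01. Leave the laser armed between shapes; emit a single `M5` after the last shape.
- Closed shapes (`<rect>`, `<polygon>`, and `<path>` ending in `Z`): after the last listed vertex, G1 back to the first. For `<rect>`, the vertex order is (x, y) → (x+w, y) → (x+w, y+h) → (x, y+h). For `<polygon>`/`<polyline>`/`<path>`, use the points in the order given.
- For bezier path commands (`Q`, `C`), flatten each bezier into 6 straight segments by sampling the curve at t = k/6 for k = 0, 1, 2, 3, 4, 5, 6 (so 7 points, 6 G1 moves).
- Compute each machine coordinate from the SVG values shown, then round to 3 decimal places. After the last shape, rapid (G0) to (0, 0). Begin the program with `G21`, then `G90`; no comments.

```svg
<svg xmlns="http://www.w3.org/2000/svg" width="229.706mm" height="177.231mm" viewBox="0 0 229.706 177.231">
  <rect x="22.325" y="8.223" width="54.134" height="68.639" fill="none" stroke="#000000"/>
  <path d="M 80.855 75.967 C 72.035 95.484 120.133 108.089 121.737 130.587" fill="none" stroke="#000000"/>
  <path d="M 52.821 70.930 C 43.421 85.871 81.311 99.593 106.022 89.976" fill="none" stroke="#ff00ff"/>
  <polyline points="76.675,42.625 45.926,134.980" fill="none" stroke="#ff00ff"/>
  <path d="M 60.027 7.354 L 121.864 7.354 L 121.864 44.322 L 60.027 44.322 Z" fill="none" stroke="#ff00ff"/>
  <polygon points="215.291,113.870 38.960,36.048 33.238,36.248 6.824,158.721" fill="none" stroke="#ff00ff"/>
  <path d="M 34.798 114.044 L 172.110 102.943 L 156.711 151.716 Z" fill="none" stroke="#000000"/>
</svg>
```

1 u = 1 mm; y_m = 177.231 − y.

[1] `<rect>` rectangle, #000000→score S413 F2045: (22.325,169.008) → (76.459,169.008) → (76.459,100.369) → (22.325,100.369) → (22.325,169.008) (closed)

[2] `<path>` cubic bezier, #000000→score S413 F2045: (80.855,101.264) → (80.709,92.004) → (87.178,83.429) → (97.387,75.072) → (108.465,66.467) → (117.539,57.146) → (121.737,46.644)

[3] `<path>` cubic bezier, #ff00ff→engrave S239 F3396: (52.821,106.301) → (51.782,99.034) → (56.945,92.586) → (66.630,87.569) → (79.158,84.598) → (92.848,84.289) → (106.022,87.255)

[4] `<polyline>` line segment, #ff00ff→engrave S239 F3396: (76.675,134.606) → (45.926,42.251)

[5] `<path>` rectangle, #ff00ff→engrave S239 F3396: (60.027,169.877) → (121.864,169.877) → (121.864,132.909) → (60.027,132.909) → (60.027,169.877) (closed)

[6] `<polygon>` closed polygon, #ff00ff→engrave S239 F3396: (215.291,63.361) → (38.960,141.183) → (33.238,140.983) → (6.824,18.510) → (215.291,63.361) (closed)

[7] `<path>` closed polygon, #000000→score S413 F2045: (34.798,63.187) → (172.110,74.288) → (156.711,25.515) → (34.798,63.187) (closed)

G21
G90
G0 X22.325 Y169.008
M3 S413
G01 X76.459 Y169.008 F2045
G01 X76.459 Y100.369 F2045
G01 X22.325 Y100.369 F2045
G01 X22.325 Y169.008 F2045
G0 X80.855 Y101.264
M3 S413
G01 X80.709 Y92.004 F2045
G01 X87.178 Y83.429 F2045
G01 X97.387 Y75.072 F2045
G01 X108.465 Y66.467 F2045
G01 X117.539 Y57.146 F2045
G01 X121.737 Y46.644 F2045
G0 X52.821 Y106.301
M3 S239
G01 X51.782 Y99.034 F3396
G01 X56.945 Y92.586 F3396
G01 X66.630 Y87.569 F3396
G01 X79.158 Y84.598 F3396
G01 X92.848 Y84.289 F3396
G01 X106.022 Y87.255 F3396
G0 X76.675 Y134.606
M3 S239
G01 X45.926 Y42.251 F3396
G0 X60.027 Y169.877
M3 S239
G01 X121.864 Y169.877 F3396
G01 X121.864 Y132.909 F3396
G01 X60.027 Y132.909 F3396
G01 X60.027 Y169.877 F3396
G0 X215.291 Y63.361
M3 S239
G01 X38.960 Y141.183 F3396
G01 X33.238 Y140.983 F3396
G01 X6.824 Y18.510 F3396
G01 X215.291 Y63.361 F3396
G0 X34.798 Y63.187
M3 S413
G01 X172.110 Y74.288 F2045
G01 X156.711 Y25.515 F2045
G01 X34.798 Y63.187 F2045
M5
G0 X0.000 Y0.000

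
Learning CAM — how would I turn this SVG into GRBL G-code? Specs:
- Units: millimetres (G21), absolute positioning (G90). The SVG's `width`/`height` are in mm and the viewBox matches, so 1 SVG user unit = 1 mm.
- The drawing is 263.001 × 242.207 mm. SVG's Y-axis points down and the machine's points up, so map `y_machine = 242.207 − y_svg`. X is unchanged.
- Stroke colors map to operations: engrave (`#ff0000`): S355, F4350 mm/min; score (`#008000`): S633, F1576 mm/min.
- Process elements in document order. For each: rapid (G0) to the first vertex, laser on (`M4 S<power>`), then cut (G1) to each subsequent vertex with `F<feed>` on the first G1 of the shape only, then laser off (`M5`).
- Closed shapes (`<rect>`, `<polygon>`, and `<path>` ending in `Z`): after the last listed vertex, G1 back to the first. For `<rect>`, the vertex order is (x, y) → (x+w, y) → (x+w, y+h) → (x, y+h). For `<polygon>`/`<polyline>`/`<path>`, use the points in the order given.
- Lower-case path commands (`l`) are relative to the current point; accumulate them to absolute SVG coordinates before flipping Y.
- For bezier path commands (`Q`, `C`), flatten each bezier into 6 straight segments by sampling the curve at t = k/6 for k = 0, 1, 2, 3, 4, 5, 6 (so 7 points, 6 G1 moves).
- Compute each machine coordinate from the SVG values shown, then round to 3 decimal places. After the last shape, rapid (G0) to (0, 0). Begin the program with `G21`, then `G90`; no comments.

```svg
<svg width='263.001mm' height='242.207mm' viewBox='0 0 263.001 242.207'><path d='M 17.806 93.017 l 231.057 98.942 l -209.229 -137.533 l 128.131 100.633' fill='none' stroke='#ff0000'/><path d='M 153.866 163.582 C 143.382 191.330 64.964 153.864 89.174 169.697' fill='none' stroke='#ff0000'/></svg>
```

G21
G90
G0 X17.806 Y149.190
M4 S355
G1 X248.863 Y50.248 F4350
G1 X39.634 Y187.781
G1 X167.765 Y87.148
M5
G0 X153.866 Y78.625
M4 S355
G1 X143.752 Y69.637 F4350
G1 X127.054 Y68.226
G1 X108.510 Y71.099
G1 X92.856 Y74.966
G1 X84.832 Y76.534
G1 X89.174 Y72.510
M5
G0 X0.000 Y0.000

Since the viewBox matches the mm dimensions, user units are millimetres directly. The only transform is the Y-flip y_m = 242.207 − y_svg.

Shape 1 is a open polyline drawn with `<path>`. Its stroke #ff0000 means engrave at S355, F4350. After flipping Y the toolpath is (17.806,149.190) → (248.863,50.248) → (39.634,187.781) → (167.765,87.148).

Shape 2 is a cubic bezier drawn with `<path>`. Its stroke #ff0000 means engrave at S355, F4350. After flipping Y the toolpath is (153.866,78.625) → (143.752,69.637) → (127.054,68.226) → (108.510,71.099) → (92.856,74.966) → (84.832,76.534) → (89.174,72.510).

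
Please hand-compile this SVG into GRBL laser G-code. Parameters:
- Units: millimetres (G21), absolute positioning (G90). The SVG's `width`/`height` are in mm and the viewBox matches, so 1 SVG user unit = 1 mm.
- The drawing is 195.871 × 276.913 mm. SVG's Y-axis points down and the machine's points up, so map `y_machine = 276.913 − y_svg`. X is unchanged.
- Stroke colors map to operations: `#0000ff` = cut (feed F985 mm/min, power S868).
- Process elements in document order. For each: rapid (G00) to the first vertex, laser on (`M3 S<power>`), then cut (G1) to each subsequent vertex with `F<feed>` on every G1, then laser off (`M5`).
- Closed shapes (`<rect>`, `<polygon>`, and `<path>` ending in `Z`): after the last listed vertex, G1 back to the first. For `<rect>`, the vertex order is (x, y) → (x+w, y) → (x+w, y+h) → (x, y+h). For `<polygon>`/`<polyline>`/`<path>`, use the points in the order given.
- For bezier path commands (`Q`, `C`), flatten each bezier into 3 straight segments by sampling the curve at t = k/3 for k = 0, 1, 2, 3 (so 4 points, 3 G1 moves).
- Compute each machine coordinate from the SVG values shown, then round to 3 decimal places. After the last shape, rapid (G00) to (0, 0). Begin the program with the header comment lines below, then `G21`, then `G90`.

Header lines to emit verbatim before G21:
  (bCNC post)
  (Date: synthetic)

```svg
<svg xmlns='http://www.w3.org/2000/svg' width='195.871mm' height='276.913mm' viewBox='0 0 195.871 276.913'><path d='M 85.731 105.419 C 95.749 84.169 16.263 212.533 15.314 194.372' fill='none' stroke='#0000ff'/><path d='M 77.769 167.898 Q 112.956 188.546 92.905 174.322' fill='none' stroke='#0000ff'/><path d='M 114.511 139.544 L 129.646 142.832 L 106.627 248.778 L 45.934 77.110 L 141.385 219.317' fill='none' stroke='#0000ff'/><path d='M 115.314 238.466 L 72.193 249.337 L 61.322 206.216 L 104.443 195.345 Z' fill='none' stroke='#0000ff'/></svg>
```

(bCNC post)
(Date: synthetic)
G21
G90
G00 X85.731 Y171.494
M3 S868
G1 X72.138 Y153.841 F985
G1 X36.218 Y102.254 F985
G1 X15.314 Y82.541 F985
M5
G00 X77.769 Y109.015
M3 S868
G1 X95.089 Y99.124 F985
G1 X100.135 Y96.983 F985
G1 X92.905 Y102.591 F985
M5
G00 X114.511 Y137.369
M3 S868
G1 X129.646 Y134.081 F985
G1 X106.627 Y28.135 F985
G1 X45.934 Y199.803 F985
G1 X141.385 Y57.596 F985
M5
G00 X115.314 Y38.447
M3 S868
G1 X72.193 Y27.576 F985
G1 X61.322 Y70.697 F985
G1 X104.443 Y81.568 F985
G1 X115.314 Y38.447 F985
M5
G00 X0.000 Y0.000

Since the viewBox matches the mm dimensions, user units are millimetres directly. The only transform is the Y-flip y_m = 276.913 − y_svg.

Shape 1 is a cubic bezier drawn with `<path>`. Its stroke #0000ff means cut at S868, F985. After flipping Y the toolpath is (85.731,171.494) → (72.138,153.841) → (36.218,102.254) → (15.314,82.541).

Shape 2 is a quadratic bezier drawn with `<path>`. Its stroke #0000ff means cut at S868, F985. After flipping Y the toolpath is (77.769,109.015) → (95.089,99.124) → (100.135,96.983) → (92.905,102.591).

Shape 3 is a open polyline drawn with `<path>`. Its stroke #0000ff means cut at S868, F985. After flipping Y the toolpath is (114.511,137.369) → (129.646,134.081) → (106.627,28.135) → (45.934,199.803) → (141.385,57.596).

Shape 4 is a regular polygon drawn with `<path>`. Its stroke #0000ff means cut at S868, F985. After flipping Y the toolpath is (115.314,38.447) → (72.193,27.576) → (61.322,70.697) → (104.443,81.568) → (115.314,38.447), returning to the start.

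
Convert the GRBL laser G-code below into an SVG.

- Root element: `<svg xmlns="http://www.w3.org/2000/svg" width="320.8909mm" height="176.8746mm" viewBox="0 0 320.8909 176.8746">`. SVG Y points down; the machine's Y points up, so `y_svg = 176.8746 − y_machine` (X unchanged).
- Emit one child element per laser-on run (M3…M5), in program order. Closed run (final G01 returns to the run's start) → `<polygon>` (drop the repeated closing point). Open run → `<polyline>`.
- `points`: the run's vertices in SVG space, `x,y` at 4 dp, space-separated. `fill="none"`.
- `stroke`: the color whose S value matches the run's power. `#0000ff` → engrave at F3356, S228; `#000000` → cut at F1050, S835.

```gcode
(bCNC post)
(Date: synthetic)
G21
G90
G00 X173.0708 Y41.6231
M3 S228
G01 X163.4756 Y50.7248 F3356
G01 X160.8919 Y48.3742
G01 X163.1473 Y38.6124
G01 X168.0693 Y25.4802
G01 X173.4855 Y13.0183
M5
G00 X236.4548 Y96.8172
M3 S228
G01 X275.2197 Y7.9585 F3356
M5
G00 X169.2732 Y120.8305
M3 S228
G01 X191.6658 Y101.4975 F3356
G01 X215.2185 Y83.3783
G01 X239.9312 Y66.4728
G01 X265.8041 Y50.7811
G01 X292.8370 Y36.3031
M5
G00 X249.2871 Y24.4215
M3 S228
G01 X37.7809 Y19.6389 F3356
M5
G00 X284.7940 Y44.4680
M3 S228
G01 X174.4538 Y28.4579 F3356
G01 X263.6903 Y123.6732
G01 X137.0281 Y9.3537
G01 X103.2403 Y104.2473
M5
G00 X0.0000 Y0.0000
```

Each laser-on run becomes one SVG element. Flip Y back into SVG space with y_svg = 176.8746 − y_machine. Every run uses S228, so all elements get stroke `#0000ff` (engrave).

Run 1: The run is open, so emit a `<polyline>` with points (Y-flipped): 173.0708,135.2515 163.4756,126.1498 160.8919,128.5004 163.1473,138.2622 168.0693,151.3944 173.4855,163.8563.

Run 2: The run is open, so emit a `<polyline>` with points (Y-flipped): 236.4548,80.0574 275.2197,168.9161.

Run 3: The run is open, so emit a `<polyline>` with points (Y-flipped): 169.2732,56.0441 191.6658,75.3771 215.2185,93.4963 239.9312,110.4018 265.8041,126.0935 292.8370,140.5715.

Run 4: The run is open, so emit a `<polyline>` with points (Y-flipped): 249.2871,152.4531 37.7809,157.2357.

Run 5: The run is open, so emit a `<polyline>` with points (Y-flipped): 284.7940,132.4066 174.4538,148.4167 263.6903,53.2014 137.0281,167.5209 103.2403,72.6273.

<svg xmlns="http://www.w3.org/2000/svg" width="320.8909mm" height="176.8746mm" viewBox="0 0 320.8909 176.8746">
  <polyline points="173.0708,135.2515 163.4756,126.1498 160.8919,128.5004 163.1473,138.2622 168.0693,151.3944 173.4855,163.8563" fill="none" stroke="#0000ff"/>
  <polyline points="236.4548,80.0574 275.2197,168.9161" fill="none" stroke="#0000ff"/>
  <polyline points="169.2732,56.0441 191.6658,75.3771 215.2185,93.4963 239.9312,110.4018 265.8041,126.0935 292.8370,140.5715" fill="none" stroke="#0000ff"/>
  <polyline points="249.2871,152.4531 37.7809,157.2357" fill="none" stroke="#0000ff"/>
  <polyline points="284.7940,132.4066 174.4538,148.4167 263.6903,53.2014 137.0281,167.5209 103.2403,72.6273" fill="none" stroke="#0000ff"/>
</svg>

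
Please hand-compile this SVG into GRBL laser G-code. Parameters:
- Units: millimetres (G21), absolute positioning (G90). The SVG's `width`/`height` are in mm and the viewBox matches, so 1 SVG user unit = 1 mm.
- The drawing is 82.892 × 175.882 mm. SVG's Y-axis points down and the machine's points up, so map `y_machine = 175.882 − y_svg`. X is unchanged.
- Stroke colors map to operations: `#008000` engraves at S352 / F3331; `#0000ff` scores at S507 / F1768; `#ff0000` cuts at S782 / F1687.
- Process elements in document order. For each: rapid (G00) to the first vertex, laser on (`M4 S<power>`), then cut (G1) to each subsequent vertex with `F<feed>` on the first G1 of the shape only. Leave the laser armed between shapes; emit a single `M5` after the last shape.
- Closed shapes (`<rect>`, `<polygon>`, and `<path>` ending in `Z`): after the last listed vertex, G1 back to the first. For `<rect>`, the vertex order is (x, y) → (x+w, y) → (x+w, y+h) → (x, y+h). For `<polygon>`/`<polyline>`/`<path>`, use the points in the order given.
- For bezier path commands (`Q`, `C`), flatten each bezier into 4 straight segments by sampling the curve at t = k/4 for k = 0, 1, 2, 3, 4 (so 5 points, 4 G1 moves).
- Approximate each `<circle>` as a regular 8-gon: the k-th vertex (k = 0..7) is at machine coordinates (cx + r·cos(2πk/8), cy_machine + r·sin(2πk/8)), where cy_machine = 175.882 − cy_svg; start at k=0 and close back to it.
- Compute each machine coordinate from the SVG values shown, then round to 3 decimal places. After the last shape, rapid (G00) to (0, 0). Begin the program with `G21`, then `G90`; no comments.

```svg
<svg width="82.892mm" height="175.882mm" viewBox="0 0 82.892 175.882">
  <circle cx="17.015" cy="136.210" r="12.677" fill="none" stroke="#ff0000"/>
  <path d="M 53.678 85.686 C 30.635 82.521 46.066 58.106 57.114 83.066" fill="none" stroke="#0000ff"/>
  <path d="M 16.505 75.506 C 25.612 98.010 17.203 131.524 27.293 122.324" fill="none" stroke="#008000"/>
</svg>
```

G21
G90
G00 X29.692 Y39.672
M4 S782
G1 X25.979 Y48.636 F1687
G1 X17.015 Y52.349
G1 X8.051 Y48.636
G1 X4.338 Y39.672
G1 X8.051 Y30.708
G1 X17.015 Y26.995
G1 X25.979 Y30.708
G1 X29.692 Y39.672
G00 X53.678 Y90.196
M4 S507
G1 X42.940 Y95.451 F1768
G1 X42.612 Y102.053
G1 X48.676 Y103.382
G1 X57.114 Y92.816
G00 X16.505 Y100.376
M4 S352
G1 X20.614 Y82.273 F3331
G1 X21.530 Y65.078
G1 X22.631 Y53.827
G1 X27.293 Y53.558
M5
G00 X0.000 Y0.000

Since the viewBox matches the mm dimensions, user units are millimetres directly. The only transform is the Y-flip y_m = 175.882 − y_svg.

Shape 1 is a circle drawn with `<circle>`. Its stroke #ff0000 means cut at S782, F1687. After flipping Y the toolpath is (29.692,39.672) → (25.979,48.636) → (17.015,52.349) → (8.051,48.636) → (4.338,39.672) → (8.051,30.708) → (17.015,26.995) → (25.979,30.708) → (29.692,39.672), returning to the start.

Shape 2 is a cubic bezier drawn with `<path>`. Its stroke #0000ff means score at S507, F1768. After flipping Y the toolpath is (53.678,90.196) → (42.940,95.451) → (42.612,102.053) → (48.676,103.382) → (57.114,92.816).

Shape 3 is a cubic bezier drawn with `<path>`. Its stroke #008000 means engrave at S352, F3331. After flipping Y the toolpath is (16.505,100.376) → (20.614,82.273) → (21.530,65.078) → (22.631,53.827) → (27.293,53.558).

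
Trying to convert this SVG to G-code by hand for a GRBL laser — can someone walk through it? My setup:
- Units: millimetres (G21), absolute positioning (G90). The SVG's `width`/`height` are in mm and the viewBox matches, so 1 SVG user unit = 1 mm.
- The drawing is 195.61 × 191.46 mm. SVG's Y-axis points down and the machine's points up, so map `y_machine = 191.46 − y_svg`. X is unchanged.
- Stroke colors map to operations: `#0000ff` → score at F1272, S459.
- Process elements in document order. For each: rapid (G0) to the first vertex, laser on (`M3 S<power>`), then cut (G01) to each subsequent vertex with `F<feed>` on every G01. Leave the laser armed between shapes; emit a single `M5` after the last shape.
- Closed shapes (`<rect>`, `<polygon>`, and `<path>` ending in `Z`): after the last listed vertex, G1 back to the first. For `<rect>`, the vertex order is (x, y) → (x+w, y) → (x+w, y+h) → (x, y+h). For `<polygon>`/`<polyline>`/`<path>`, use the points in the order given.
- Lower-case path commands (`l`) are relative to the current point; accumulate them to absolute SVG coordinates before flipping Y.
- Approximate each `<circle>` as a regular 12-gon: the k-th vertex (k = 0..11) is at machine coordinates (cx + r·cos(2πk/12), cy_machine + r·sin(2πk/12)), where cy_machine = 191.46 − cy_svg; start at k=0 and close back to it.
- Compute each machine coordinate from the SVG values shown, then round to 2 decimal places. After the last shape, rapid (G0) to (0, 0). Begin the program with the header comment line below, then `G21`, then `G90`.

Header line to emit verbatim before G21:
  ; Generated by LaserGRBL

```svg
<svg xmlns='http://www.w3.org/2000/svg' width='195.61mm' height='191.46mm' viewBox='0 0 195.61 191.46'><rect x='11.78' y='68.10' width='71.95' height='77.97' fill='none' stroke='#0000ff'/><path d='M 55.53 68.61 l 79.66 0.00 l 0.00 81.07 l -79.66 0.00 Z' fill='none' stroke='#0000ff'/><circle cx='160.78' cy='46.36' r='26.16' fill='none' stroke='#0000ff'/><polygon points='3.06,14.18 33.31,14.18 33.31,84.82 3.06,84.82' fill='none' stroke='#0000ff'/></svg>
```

1 u = 1 mm; y_m = 191.46 − y.

[1] `<rect>` rectangle, #0000ff→score S459 F1272: (11.78,123.36) → (83.73,123.36) → (83.73,45.39) → (11.78,45.39) → (11.78,123.36) (closed)

[2] `<path>` rectangle, #0000ff→score S459 F1272: (55.53,122.85) → (135.19,122.85) → (135.19,41.78) → (55.53,41.78) → (55.53,122.85) (closed)

[3] `<circle>` circle, #0000ff→score S459 F1272: (186.94,145.10) → (183.44,158.18) → (173.86,167.76) → (160.78,171.26) → (147.70,167.76) → (138.12,158.18) → (134.62,145.10) → (138.12,132.02) → (147.70,122.44) → (160.78,118.94) → (173.86,122.44) → (183.44,132.02) → (186.94,145.10) (closed)

[4] `<polygon>` rectangle, #0000ff→score S459 F1272: (3.06,177.28) → (33.31,177.28) → (33.31,106.64) → (3.06,106.64) → (3.06,177.28) (closed)

; Generated by LaserGRBL
G21
G90
G0 X11.78 Y123.36
M3 S459
G01 X83.73 Y123.36 F1272
G01 X83.73 Y45.39 F1272
G01 X11.78 Y45.39 F1272
G01 X11.78 Y123.36 F1272
G0 X55.53 Y122.85
M3 S459
G01 X135.19 Y122.85 F1272
G01 X135.19 Y41.78 F1272
G01 X55.53 Y41.78 F1272
G01 X55.53 Y122.85 F1272
G0 X186.94 Y145.10
M3 S459
G01 X183.44 Y158.18 F1272
G01 X173.86 Y167.76 F1272
G01 X160.78 Y171.26 F1272
G01 X147.70 Y167.76 F1272
G01 X138.12 Y158.18 F1272
G01 X134.62 Y145.10 F1272
G01 X138.12 Y132.02 F1272
G01 X147.70 Y122.44 F1272
G01 X160.78 Y118.94 F1272
G01 X173.86 Y122.44 F1272
G01 X183.44 Y132.02 F1272
G01 X186.94 Y145.10 F1272
G0 X3.06 Y177.28
M3 S459
G01 X33.31 Y177.28 F1272
G01 X33.31 Y106.64 F1272
G01 X3.06 Y106.64 F1272
G01 X3.06 Y177.28 F1272
M5
G0 X0.00 Y0.00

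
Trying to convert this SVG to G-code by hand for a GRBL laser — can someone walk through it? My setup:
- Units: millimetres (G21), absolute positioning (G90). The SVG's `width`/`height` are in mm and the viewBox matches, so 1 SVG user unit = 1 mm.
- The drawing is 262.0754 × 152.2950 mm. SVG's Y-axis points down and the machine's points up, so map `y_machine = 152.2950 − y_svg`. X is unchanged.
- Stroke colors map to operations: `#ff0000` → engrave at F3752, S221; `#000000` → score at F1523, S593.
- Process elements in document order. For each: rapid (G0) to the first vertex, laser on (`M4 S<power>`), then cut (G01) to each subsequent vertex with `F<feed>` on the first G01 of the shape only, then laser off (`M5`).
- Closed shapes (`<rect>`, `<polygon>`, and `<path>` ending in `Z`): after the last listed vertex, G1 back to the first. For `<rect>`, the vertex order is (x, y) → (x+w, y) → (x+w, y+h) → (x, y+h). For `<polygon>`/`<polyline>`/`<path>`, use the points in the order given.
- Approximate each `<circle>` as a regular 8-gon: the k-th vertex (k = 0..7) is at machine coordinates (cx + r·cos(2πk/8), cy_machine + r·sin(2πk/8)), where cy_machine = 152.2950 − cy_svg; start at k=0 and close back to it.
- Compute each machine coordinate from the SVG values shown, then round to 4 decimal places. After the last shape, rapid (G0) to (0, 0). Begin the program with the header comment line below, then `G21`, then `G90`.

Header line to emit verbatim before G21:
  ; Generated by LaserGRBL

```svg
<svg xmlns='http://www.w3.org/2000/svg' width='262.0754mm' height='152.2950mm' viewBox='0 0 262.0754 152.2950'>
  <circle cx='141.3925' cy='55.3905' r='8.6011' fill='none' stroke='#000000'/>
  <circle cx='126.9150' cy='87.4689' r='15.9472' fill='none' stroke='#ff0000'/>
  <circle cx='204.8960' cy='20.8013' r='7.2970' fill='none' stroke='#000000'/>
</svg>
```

viewBox `0 0 262.0754 152.2950` with mm width/height → 1 unit = 1 mm. Flip: y_m = 152.2950 − y_svg.

**Shape 1** — `<circle>` circle, stroke `#000000` → score (S593, F1523). Machine vertices: (149.9936,96.9045) → (147.4744,102.9864) → (141.3925,105.5056) → (135.3106,102.9864) → (132.7914,96.9045) → (135.3106,90.8226) → (141.3925,88.3034) → (147.4744,90.8226) → (149.9936,96.9045). Closed: final G1 returns to the first vertex.

**Shape 2** — `<circle>` circle, stroke `#ff0000` → engrave (S221, F3752). Machine vertices: (142.8622,64.8261) → (138.1914,76.1025) → (126.9150,80.7733) → (115.6386,76.1025) → (110.9678,64.8261) → (115.6386,53.5497) → (126.9150,48.8789) → (138.1914,53.5497) → (142.8622,64.8261). Closed: final G1 returns to the first vertex.

**Shape 3** — `<circle>` circle, stroke `#000000` → score (S593, F1523). Machine vertices: (212.1930,131.4937) → (210.0558,136.6535) → (204.8960,138.7907) → (199.7362,136.6535) → (197.5990,131.4937) → (199.7362,126.3339) → (204.8960,124.1967) → (210.0558,126.3339) → (212.1930,131.4937). Closed: final G1 returns to the first vertex.

; Generated by LaserGRBL
G21
G90
G0 X149.9936 Y96.9045
M4 S593
G01 X147.4744 Y102.9864 F1523
G01 X141.3925 Y105.5056
G01 X135.3106 Y102.9864
G01 X132.7914 Y96.9045
G01 X135.3106 Y90.8226
G01 X141.3925 Y88.3034
G01 X147.4744 Y90.8226
G01 X149.9936 Y96.9045
M5
G0 X142.8622 Y64.8261
M4 S221
G01 X138.1914 Y76.1025 F3752
G01 X126.9150 Y80.7733
G01 X115.6386 Y76.1025
G01 X110.9678 Y64.8261
G01 X115.6386 Y53.5497
G01 X126.9150 Y48.8789
G01 X138.1914 Y53.5497
G01 X142.8622 Y64.8261
M5
G0 X212.1930 Y131.4937
M4 S593
G01 X210.0558 Y136.6535 F1523
G01 X204.8960 Y138.7907
G01 X199.7362 Y136.6535
G01 X197.5990 Y131.4937
G01 X199.7362 Y126.3339
G01 X204.8960 Y124.1967
G01 X210.0558 Y126.3339
G01 X212.1930 Y131.4937
M5
G0 X0.0000 Y0.0000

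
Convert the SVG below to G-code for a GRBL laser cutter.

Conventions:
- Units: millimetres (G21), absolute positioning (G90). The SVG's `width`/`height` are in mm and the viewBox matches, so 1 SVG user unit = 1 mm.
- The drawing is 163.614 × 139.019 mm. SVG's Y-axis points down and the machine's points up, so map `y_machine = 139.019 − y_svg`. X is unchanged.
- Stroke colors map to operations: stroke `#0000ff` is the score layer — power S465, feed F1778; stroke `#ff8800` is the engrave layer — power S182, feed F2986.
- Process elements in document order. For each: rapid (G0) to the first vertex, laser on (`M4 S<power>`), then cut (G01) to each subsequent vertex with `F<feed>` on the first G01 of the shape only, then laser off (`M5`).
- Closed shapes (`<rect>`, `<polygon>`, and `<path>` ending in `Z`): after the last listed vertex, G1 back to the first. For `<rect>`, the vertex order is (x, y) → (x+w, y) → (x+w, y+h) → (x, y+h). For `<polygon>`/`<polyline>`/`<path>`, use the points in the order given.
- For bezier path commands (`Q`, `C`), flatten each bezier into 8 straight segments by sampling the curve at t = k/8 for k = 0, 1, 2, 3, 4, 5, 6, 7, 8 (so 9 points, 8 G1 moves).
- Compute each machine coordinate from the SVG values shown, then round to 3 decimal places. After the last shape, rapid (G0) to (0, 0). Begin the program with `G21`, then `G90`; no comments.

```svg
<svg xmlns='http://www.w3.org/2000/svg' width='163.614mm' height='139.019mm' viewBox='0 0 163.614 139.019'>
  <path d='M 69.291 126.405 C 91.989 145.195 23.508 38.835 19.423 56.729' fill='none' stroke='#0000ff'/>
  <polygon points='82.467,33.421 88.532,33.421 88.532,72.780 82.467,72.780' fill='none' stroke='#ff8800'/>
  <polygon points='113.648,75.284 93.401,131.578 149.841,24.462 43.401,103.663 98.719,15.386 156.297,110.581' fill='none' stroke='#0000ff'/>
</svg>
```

Since the viewBox matches the mm dimensions, user units are millimetres directly. The only transform is the Y-flip y_m = 139.019 − y_svg.

Shape 1 is a cubic bezier drawn with `<path>`. Its stroke #0000ff means score at S465, F1778. After flipping Y the toolpath is (69.291,12.614) → (73.833,10.947) → (71.649,18.090) → (64.564,31.121) → (54.401,47.116) → (42.982,63.153) → (32.130,76.310) → (23.670,83.663) → (19.423,82.290).

Shape 2 is a rectangle drawn with `<polygon>`. Its stroke #ff8800 means engrave at S182, F2986. After flipping Y the toolpath is (82.467,105.598) → (88.532,105.598) → (88.532,66.239) → (82.467,66.239) → (82.467,105.598), returning to the start.

Shape 3 is a closed polygon drawn with `<polygon>`. Its stroke #0000ff means score at S465, F1778. After flipping Y the toolpath is (113.648,63.735) → (93.401,7.441) → (149.841,114.557) → (43.401,35.356) → (98.719,123.633) → (156.297,28.438) → (113.648,63.735), returning to the start.

G21
G90
G0 X69.291 Y12.614
M4 S465
G01 X73.833 Y10.947 F1778
G01 X71.649 Y18.090
G01 X64.564 Y31.121
G01 X54.401 Y47.116
G01 X42.982 Y63.153
G01 X32.130 Y76.310
G01 X23.670 Y83.663
G01 X19.423 Y82.290
M5
G0 X82.467 Y105.598
M4 S182
G01 X88.532 Y105.598 F2986
G01 X88.532 Y66.239
G01 X82.467 Y66.239
G01 X82.467 Y105.598
M5
G0 X113.648 Y63.735
M4 S465
G01 X93.401 Y7.441 F1778
G01 X149.841 Y114.557
G01 X43.401 Y35.356
G01 X98.719 Y123.633
G01 X156.297 Y28.438
G01 X113.648 Y63.735
M5
G0 X0.000 Y0.000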